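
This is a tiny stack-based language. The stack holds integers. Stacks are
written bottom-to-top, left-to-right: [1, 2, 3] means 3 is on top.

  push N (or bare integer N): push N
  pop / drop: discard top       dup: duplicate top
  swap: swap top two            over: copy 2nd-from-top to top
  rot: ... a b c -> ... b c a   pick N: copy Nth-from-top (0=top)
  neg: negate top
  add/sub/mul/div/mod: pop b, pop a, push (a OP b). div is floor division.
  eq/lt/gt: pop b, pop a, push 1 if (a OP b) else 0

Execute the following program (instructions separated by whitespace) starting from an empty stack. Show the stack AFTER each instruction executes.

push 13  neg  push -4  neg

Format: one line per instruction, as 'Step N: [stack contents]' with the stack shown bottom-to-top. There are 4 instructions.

Step 1: [13]
Step 2: [-13]
Step 3: [-13, -4]
Step 4: [-13, 4]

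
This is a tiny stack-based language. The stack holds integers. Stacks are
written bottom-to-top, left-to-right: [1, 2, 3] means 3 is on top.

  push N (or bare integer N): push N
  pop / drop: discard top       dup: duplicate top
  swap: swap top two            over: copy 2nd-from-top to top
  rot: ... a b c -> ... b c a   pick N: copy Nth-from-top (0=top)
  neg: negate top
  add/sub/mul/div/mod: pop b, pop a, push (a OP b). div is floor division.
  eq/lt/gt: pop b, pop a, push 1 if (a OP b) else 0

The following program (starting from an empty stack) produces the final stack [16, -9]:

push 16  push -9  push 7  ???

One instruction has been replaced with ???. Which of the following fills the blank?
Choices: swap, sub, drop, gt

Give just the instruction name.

Answer: drop

Derivation:
Stack before ???: [16, -9, 7]
Stack after ???:  [16, -9]
Checking each choice:
  swap: produces [16, 7, -9]
  sub: produces [16, -16]
  drop: MATCH
  gt: produces [16, 0]


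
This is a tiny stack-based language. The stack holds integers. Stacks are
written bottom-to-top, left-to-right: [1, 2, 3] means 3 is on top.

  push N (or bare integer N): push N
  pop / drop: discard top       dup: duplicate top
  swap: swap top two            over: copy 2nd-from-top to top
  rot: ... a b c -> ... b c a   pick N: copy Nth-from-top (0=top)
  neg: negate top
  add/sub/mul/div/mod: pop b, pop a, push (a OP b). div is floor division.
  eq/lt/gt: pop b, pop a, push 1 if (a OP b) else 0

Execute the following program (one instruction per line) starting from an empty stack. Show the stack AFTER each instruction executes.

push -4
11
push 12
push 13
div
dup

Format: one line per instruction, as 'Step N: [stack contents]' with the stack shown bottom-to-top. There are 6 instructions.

Step 1: [-4]
Step 2: [-4, 11]
Step 3: [-4, 11, 12]
Step 4: [-4, 11, 12, 13]
Step 5: [-4, 11, 0]
Step 6: [-4, 11, 0, 0]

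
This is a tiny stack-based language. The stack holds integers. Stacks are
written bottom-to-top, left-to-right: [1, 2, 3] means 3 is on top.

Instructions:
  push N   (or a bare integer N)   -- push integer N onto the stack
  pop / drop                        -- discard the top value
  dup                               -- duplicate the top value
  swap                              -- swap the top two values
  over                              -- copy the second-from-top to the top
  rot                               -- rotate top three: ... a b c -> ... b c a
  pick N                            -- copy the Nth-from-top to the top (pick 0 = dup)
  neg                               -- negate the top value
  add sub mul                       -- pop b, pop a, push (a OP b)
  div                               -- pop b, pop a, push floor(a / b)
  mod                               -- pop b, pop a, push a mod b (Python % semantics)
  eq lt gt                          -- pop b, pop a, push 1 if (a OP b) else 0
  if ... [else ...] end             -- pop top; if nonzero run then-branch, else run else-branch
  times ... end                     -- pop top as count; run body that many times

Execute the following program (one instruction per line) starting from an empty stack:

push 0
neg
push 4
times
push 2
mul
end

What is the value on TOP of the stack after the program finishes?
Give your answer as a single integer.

Answer: 0

Derivation:
After 'push 0': [0]
After 'neg': [0]
After 'push 4': [0, 4]
After 'times': [0]
After 'push 2': [0, 2]
After 'mul': [0]
After 'push 2': [0, 2]
After 'mul': [0]
After 'push 2': [0, 2]
After 'mul': [0]
After 'push 2': [0, 2]
After 'mul': [0]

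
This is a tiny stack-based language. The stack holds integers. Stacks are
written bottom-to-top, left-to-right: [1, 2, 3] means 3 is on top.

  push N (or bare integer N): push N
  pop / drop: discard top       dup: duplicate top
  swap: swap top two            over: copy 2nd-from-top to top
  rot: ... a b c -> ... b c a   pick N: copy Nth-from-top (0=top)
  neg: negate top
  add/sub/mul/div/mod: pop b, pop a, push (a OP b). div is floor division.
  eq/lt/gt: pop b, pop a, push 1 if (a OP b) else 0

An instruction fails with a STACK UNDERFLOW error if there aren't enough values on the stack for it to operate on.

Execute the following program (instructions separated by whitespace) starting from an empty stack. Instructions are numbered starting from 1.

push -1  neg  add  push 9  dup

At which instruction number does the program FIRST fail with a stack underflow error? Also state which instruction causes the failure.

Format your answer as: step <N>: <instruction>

Answer: step 3: add

Derivation:
Step 1 ('push -1'): stack = [-1], depth = 1
Step 2 ('neg'): stack = [1], depth = 1
Step 3 ('add'): needs 2 value(s) but depth is 1 — STACK UNDERFLOW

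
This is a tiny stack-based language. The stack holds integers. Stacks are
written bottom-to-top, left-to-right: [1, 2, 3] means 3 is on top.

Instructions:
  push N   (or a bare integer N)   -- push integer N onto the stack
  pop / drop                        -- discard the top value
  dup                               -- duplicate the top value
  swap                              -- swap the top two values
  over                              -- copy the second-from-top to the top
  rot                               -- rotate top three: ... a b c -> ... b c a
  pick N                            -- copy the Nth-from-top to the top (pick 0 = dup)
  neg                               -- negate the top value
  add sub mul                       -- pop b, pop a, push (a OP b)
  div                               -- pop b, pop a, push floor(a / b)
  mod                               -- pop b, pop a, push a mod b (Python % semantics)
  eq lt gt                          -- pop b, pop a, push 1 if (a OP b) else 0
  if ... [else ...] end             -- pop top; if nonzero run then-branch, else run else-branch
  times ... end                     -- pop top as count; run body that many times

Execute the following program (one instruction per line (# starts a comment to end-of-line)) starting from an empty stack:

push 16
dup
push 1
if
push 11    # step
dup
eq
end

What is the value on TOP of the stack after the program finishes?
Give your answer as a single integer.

Answer: 1

Derivation:
After 'push 16': [16]
After 'dup': [16, 16]
After 'push 1': [16, 16, 1]
After 'if': [16, 16]
After 'push 11': [16, 16, 11]
After 'dup': [16, 16, 11, 11]
After 'eq': [16, 16, 1]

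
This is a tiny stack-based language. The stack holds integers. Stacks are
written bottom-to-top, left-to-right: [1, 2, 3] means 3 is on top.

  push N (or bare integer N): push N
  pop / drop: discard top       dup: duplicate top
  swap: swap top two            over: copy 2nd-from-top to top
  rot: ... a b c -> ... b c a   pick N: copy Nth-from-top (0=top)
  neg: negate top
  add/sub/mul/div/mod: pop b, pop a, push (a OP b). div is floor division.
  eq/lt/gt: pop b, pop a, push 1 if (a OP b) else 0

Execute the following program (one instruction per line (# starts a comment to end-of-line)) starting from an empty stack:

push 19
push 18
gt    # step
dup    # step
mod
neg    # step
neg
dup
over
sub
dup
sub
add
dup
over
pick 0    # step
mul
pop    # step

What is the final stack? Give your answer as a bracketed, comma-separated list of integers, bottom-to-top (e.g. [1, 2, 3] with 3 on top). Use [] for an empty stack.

After 'push 19': [19]
After 'push 18': [19, 18]
After 'gt': [1]
After 'dup': [1, 1]
After 'mod': [0]
After 'neg': [0]
After 'neg': [0]
After 'dup': [0, 0]
After 'over': [0, 0, 0]
After 'sub': [0, 0]
After 'dup': [0, 0, 0]
After 'sub': [0, 0]
After 'add': [0]
After 'dup': [0, 0]
After 'over': [0, 0, 0]
After 'pick 0': [0, 0, 0, 0]
After 'mul': [0, 0, 0]
After 'pop': [0, 0]

Answer: [0, 0]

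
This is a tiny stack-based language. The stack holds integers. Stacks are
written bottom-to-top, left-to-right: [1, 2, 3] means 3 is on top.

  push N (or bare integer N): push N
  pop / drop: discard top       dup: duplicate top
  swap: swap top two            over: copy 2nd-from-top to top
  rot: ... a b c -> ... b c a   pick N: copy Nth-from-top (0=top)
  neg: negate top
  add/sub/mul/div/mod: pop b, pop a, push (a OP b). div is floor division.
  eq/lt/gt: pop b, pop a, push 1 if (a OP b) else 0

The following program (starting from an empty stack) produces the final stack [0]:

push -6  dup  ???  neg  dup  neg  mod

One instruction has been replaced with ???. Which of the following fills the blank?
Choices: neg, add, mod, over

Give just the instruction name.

Stack before ???: [-6, -6]
Stack after ???:  [-12]
Checking each choice:
  neg: produces [-6, 0]
  add: MATCH
  mod: modulo by zero
  over: produces [-6, -6, 0]


Answer: add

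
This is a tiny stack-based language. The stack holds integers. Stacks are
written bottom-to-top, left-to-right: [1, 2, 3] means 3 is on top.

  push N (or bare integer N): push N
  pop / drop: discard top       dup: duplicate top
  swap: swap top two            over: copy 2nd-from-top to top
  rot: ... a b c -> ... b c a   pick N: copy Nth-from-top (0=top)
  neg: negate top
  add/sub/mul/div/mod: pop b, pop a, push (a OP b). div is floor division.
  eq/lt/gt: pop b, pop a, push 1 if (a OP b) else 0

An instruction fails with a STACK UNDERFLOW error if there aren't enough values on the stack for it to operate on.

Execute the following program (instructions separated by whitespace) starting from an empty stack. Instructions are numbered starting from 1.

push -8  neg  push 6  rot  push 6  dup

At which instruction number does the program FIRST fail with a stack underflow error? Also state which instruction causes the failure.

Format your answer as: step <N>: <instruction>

Step 1 ('push -8'): stack = [-8], depth = 1
Step 2 ('neg'): stack = [8], depth = 1
Step 3 ('push 6'): stack = [8, 6], depth = 2
Step 4 ('rot'): needs 3 value(s) but depth is 2 — STACK UNDERFLOW

Answer: step 4: rot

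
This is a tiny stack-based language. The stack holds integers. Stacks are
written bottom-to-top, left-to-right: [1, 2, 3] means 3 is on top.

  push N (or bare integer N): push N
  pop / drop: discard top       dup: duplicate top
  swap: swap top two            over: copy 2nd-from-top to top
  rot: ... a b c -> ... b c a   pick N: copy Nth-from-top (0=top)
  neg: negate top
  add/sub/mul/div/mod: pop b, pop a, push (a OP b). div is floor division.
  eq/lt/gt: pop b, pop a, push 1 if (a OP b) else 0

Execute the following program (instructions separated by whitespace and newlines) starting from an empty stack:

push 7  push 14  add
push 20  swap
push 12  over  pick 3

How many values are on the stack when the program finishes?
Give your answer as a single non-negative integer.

Answer: 5

Derivation:
After 'push 7': stack = [7] (depth 1)
After 'push 14': stack = [7, 14] (depth 2)
After 'add': stack = [21] (depth 1)
After 'push 20': stack = [21, 20] (depth 2)
After 'swap': stack = [20, 21] (depth 2)
After 'push 12': stack = [20, 21, 12] (depth 3)
After 'over': stack = [20, 21, 12, 21] (depth 4)
After 'pick 3': stack = [20, 21, 12, 21, 20] (depth 5)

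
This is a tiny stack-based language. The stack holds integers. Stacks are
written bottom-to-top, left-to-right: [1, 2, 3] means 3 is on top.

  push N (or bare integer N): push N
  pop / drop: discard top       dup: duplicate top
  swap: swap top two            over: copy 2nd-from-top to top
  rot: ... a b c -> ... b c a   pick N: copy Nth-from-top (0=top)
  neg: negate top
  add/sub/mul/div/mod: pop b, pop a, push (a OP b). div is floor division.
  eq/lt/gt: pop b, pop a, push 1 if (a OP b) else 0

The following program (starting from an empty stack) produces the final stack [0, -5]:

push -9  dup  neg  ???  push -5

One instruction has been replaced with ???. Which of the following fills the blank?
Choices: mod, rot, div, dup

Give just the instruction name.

Answer: mod

Derivation:
Stack before ???: [-9, 9]
Stack after ???:  [0]
Checking each choice:
  mod: MATCH
  rot: stack underflow (need 3, have 2)
  div: produces [-1, -5]
  dup: produces [-9, 9, 9, -5]


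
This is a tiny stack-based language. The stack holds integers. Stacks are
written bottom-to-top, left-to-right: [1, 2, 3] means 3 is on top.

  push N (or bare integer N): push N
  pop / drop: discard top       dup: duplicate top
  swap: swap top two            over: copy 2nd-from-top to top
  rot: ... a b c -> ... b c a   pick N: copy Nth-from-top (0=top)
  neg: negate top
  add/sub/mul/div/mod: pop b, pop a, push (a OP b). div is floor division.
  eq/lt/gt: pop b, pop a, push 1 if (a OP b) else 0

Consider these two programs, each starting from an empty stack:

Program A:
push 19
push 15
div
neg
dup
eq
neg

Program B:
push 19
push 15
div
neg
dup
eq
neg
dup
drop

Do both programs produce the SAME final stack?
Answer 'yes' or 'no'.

Program A trace:
  After 'push 19': [19]
  After 'push 15': [19, 15]
  After 'div': [1]
  After 'neg': [-1]
  After 'dup': [-1, -1]
  After 'eq': [1]
  After 'neg': [-1]
Program A final stack: [-1]

Program B trace:
  After 'push 19': [19]
  After 'push 15': [19, 15]
  After 'div': [1]
  After 'neg': [-1]
  After 'dup': [-1, -1]
  After 'eq': [1]
  After 'neg': [-1]
  After 'dup': [-1, -1]
  After 'drop': [-1]
Program B final stack: [-1]
Same: yes

Answer: yes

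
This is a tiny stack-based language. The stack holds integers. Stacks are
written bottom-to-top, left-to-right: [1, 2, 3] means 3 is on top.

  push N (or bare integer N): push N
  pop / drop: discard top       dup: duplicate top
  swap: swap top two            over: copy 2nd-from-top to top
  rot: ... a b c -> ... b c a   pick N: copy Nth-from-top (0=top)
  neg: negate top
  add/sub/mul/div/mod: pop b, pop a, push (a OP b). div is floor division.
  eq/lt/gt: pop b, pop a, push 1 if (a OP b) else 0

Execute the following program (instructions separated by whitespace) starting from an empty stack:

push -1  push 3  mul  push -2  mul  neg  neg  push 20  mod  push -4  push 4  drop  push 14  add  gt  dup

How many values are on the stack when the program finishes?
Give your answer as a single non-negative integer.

After 'push -1': stack = [-1] (depth 1)
After 'push 3': stack = [-1, 3] (depth 2)
After 'mul': stack = [-3] (depth 1)
After 'push -2': stack = [-3, -2] (depth 2)
After 'mul': stack = [6] (depth 1)
After 'neg': stack = [-6] (depth 1)
After 'neg': stack = [6] (depth 1)
After 'push 20': stack = [6, 20] (depth 2)
After 'mod': stack = [6] (depth 1)
After 'push -4': stack = [6, -4] (depth 2)
After 'push 4': stack = [6, -4, 4] (depth 3)
After 'drop': stack = [6, -4] (depth 2)
After 'push 14': stack = [6, -4, 14] (depth 3)
After 'add': stack = [6, 10] (depth 2)
After 'gt': stack = [0] (depth 1)
After 'dup': stack = [0, 0] (depth 2)

Answer: 2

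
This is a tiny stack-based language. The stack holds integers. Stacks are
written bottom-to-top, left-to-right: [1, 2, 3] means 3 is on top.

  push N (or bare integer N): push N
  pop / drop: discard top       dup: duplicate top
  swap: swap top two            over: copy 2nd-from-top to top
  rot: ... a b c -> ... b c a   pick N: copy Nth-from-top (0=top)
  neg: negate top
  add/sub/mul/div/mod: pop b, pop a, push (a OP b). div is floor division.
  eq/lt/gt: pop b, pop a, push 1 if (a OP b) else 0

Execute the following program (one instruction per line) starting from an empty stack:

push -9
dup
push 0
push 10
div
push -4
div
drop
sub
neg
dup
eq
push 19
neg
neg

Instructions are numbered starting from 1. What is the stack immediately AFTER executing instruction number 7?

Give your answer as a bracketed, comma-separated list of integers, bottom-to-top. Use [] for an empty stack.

Step 1 ('push -9'): [-9]
Step 2 ('dup'): [-9, -9]
Step 3 ('push 0'): [-9, -9, 0]
Step 4 ('push 10'): [-9, -9, 0, 10]
Step 5 ('div'): [-9, -9, 0]
Step 6 ('push -4'): [-9, -9, 0, -4]
Step 7 ('div'): [-9, -9, 0]

Answer: [-9, -9, 0]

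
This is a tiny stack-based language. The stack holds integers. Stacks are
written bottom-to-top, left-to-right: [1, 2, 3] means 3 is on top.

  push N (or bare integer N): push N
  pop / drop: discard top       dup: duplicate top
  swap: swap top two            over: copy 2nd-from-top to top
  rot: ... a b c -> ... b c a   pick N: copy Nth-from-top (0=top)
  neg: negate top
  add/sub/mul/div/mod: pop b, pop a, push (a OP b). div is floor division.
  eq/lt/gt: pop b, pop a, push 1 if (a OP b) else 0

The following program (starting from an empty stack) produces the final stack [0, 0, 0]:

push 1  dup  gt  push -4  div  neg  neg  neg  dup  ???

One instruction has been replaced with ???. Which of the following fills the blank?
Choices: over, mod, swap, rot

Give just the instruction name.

Answer: over

Derivation:
Stack before ???: [0, 0]
Stack after ???:  [0, 0, 0]
Checking each choice:
  over: MATCH
  mod: modulo by zero
  swap: produces [0, 0]
  rot: stack underflow (need 3, have 2)


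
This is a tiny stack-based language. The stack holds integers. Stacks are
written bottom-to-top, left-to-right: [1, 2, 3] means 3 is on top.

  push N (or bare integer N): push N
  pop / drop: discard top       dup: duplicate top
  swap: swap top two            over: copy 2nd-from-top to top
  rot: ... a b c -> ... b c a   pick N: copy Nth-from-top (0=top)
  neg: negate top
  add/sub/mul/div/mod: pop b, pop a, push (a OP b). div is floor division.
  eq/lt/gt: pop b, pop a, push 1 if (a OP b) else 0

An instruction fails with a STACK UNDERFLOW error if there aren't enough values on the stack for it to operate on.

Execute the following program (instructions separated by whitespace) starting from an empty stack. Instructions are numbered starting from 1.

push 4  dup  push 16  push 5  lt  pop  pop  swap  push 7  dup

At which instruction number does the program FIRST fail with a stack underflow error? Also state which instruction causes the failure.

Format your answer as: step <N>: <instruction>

Answer: step 8: swap

Derivation:
Step 1 ('push 4'): stack = [4], depth = 1
Step 2 ('dup'): stack = [4, 4], depth = 2
Step 3 ('push 16'): stack = [4, 4, 16], depth = 3
Step 4 ('push 5'): stack = [4, 4, 16, 5], depth = 4
Step 5 ('lt'): stack = [4, 4, 0], depth = 3
Step 6 ('pop'): stack = [4, 4], depth = 2
Step 7 ('pop'): stack = [4], depth = 1
Step 8 ('swap'): needs 2 value(s) but depth is 1 — STACK UNDERFLOW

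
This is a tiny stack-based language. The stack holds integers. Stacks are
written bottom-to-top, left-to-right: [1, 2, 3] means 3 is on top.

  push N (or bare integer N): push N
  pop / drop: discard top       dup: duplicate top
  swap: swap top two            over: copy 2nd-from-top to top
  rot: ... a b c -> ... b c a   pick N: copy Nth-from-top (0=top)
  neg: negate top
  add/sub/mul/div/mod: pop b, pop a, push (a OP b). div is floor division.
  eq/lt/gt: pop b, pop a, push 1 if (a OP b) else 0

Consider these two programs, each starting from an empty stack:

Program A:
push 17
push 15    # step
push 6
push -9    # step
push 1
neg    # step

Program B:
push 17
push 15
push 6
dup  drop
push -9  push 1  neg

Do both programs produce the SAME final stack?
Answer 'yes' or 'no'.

Answer: yes

Derivation:
Program A trace:
  After 'push 17': [17]
  After 'push 15': [17, 15]
  After 'push 6': [17, 15, 6]
  After 'push -9': [17, 15, 6, -9]
  After 'push 1': [17, 15, 6, -9, 1]
  After 'neg': [17, 15, 6, -9, -1]
Program A final stack: [17, 15, 6, -9, -1]

Program B trace:
  After 'push 17': [17]
  After 'push 15': [17, 15]
  After 'push 6': [17, 15, 6]
  After 'dup': [17, 15, 6, 6]
  After 'drop': [17, 15, 6]
  After 'push -9': [17, 15, 6, -9]
  After 'push 1': [17, 15, 6, -9, 1]
  After 'neg': [17, 15, 6, -9, -1]
Program B final stack: [17, 15, 6, -9, -1]
Same: yes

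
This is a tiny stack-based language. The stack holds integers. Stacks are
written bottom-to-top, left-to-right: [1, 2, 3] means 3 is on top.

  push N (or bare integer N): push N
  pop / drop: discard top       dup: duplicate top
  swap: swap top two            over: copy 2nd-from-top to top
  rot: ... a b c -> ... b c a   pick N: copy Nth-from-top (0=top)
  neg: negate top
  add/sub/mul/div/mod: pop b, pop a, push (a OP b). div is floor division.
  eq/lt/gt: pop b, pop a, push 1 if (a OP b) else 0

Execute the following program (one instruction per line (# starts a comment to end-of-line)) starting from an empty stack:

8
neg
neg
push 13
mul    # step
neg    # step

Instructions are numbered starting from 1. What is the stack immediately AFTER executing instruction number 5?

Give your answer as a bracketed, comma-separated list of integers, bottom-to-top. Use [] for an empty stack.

Step 1 ('8'): [8]
Step 2 ('neg'): [-8]
Step 3 ('neg'): [8]
Step 4 ('push 13'): [8, 13]
Step 5 ('mul'): [104]

Answer: [104]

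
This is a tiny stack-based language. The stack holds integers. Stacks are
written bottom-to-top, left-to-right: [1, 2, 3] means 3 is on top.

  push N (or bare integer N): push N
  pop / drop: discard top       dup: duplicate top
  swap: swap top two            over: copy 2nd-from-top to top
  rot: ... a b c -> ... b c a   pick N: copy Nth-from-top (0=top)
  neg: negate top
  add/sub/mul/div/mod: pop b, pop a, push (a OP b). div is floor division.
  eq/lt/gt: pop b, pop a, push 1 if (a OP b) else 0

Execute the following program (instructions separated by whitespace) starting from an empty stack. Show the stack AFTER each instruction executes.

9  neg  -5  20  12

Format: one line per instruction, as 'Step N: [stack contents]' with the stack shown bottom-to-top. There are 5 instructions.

Step 1: [9]
Step 2: [-9]
Step 3: [-9, -5]
Step 4: [-9, -5, 20]
Step 5: [-9, -5, 20, 12]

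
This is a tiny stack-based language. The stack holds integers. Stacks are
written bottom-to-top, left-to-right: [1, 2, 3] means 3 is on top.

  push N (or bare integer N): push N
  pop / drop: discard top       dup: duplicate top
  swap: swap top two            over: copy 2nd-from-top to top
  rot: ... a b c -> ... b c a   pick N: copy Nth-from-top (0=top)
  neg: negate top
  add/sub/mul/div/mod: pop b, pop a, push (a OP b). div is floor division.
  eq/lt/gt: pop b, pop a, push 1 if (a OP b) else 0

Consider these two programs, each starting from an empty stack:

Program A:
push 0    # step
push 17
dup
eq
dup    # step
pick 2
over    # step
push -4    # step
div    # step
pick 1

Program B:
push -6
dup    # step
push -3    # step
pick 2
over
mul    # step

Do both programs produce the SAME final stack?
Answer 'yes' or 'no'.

Program A trace:
  After 'push 0': [0]
  After 'push 17': [0, 17]
  After 'dup': [0, 17, 17]
  After 'eq': [0, 1]
  After 'dup': [0, 1, 1]
  After 'pick 2': [0, 1, 1, 0]
  After 'over': [0, 1, 1, 0, 1]
  After 'push -4': [0, 1, 1, 0, 1, -4]
  After 'div': [0, 1, 1, 0, -1]
  After 'pick 1': [0, 1, 1, 0, -1, 0]
Program A final stack: [0, 1, 1, 0, -1, 0]

Program B trace:
  After 'push -6': [-6]
  After 'dup': [-6, -6]
  After 'push -3': [-6, -6, -3]
  After 'pick 2': [-6, -6, -3, -6]
  After 'over': [-6, -6, -3, -6, -3]
  After 'mul': [-6, -6, -3, 18]
Program B final stack: [-6, -6, -3, 18]
Same: no

Answer: no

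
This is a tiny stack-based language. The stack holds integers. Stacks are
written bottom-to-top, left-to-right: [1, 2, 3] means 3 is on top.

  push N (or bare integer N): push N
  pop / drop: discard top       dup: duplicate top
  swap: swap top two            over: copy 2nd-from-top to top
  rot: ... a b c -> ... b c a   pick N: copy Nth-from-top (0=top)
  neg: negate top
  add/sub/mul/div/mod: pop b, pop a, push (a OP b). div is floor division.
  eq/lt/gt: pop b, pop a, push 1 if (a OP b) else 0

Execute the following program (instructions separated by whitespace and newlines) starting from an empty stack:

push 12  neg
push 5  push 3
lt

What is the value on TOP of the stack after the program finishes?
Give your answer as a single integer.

Answer: 0

Derivation:
After 'push 12': [12]
After 'neg': [-12]
After 'push 5': [-12, 5]
After 'push 3': [-12, 5, 3]
After 'lt': [-12, 0]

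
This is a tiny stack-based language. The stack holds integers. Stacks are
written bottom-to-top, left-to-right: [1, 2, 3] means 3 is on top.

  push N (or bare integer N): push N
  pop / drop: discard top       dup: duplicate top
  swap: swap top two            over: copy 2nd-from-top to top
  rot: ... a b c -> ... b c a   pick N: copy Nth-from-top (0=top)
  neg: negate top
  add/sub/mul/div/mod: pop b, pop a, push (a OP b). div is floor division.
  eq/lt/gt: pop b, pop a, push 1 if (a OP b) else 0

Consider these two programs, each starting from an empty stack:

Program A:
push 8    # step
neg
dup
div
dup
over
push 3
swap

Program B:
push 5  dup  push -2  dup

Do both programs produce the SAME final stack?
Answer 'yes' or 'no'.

Program A trace:
  After 'push 8': [8]
  After 'neg': [-8]
  After 'dup': [-8, -8]
  After 'div': [1]
  After 'dup': [1, 1]
  After 'over': [1, 1, 1]
  After 'push 3': [1, 1, 1, 3]
  After 'swap': [1, 1, 3, 1]
Program A final stack: [1, 1, 3, 1]

Program B trace:
  After 'push 5': [5]
  After 'dup': [5, 5]
  After 'push -2': [5, 5, -2]
  After 'dup': [5, 5, -2, -2]
Program B final stack: [5, 5, -2, -2]
Same: no

Answer: no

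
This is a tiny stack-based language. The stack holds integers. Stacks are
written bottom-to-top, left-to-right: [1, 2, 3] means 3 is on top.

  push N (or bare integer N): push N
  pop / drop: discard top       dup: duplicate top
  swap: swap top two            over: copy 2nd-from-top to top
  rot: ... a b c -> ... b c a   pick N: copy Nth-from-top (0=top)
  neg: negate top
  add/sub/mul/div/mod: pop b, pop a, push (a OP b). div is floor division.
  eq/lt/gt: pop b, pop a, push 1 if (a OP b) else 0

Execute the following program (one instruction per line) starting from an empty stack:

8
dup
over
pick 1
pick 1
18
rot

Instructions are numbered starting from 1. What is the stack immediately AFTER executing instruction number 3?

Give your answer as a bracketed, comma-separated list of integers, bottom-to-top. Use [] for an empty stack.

Step 1 ('8'): [8]
Step 2 ('dup'): [8, 8]
Step 3 ('over'): [8, 8, 8]

Answer: [8, 8, 8]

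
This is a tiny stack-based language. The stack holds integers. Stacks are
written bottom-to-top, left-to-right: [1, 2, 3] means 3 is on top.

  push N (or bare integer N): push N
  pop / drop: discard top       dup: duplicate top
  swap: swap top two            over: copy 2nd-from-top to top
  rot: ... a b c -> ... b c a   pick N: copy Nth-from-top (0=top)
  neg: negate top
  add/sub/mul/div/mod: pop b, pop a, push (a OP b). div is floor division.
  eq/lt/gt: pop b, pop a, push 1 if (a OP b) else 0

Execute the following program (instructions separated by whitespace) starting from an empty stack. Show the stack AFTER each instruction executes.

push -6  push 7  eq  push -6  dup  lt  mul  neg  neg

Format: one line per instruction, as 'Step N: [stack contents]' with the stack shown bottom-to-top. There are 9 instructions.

Step 1: [-6]
Step 2: [-6, 7]
Step 3: [0]
Step 4: [0, -6]
Step 5: [0, -6, -6]
Step 6: [0, 0]
Step 7: [0]
Step 8: [0]
Step 9: [0]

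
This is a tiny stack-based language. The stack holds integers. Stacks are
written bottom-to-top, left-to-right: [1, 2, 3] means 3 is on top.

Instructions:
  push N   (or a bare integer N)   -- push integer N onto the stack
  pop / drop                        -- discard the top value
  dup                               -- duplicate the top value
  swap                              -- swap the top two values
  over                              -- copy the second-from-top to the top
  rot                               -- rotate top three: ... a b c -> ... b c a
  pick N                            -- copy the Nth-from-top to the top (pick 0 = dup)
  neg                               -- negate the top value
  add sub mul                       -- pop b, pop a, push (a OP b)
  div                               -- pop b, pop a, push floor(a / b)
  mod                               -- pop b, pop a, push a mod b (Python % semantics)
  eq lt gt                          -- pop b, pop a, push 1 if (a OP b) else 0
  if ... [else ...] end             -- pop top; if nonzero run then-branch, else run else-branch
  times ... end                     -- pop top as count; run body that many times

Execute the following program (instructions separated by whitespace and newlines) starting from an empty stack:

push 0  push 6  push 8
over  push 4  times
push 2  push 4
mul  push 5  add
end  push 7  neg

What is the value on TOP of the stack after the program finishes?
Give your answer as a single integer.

Answer: -7

Derivation:
After 'push 0': [0]
After 'push 6': [0, 6]
After 'push 8': [0, 6, 8]
After 'over': [0, 6, 8, 6]
After 'push 4': [0, 6, 8, 6, 4]
After 'times': [0, 6, 8, 6]
After 'push 2': [0, 6, 8, 6, 2]
After 'push 4': [0, 6, 8, 6, 2, 4]
After 'mul': [0, 6, 8, 6, 8]
After 'push 5': [0, 6, 8, 6, 8, 5]
  ...
After 'mul': [0, 6, 8, 6, 13, 13, 8]
After 'push 5': [0, 6, 8, 6, 13, 13, 8, 5]
After 'add': [0, 6, 8, 6, 13, 13, 13]
After 'push 2': [0, 6, 8, 6, 13, 13, 13, 2]
After 'push 4': [0, 6, 8, 6, 13, 13, 13, 2, 4]
After 'mul': [0, 6, 8, 6, 13, 13, 13, 8]
After 'push 5': [0, 6, 8, 6, 13, 13, 13, 8, 5]
After 'add': [0, 6, 8, 6, 13, 13, 13, 13]
After 'push 7': [0, 6, 8, 6, 13, 13, 13, 13, 7]
After 'neg': [0, 6, 8, 6, 13, 13, 13, 13, -7]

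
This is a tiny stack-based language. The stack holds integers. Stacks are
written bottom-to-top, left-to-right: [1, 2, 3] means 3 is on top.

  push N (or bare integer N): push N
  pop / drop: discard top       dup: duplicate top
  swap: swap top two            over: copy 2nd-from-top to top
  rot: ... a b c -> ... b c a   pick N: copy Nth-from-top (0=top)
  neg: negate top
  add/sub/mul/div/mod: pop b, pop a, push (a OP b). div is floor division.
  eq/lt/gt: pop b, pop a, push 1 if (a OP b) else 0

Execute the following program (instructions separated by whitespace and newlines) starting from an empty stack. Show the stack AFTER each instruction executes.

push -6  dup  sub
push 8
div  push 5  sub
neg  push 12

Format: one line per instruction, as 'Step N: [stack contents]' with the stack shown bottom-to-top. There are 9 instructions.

Step 1: [-6]
Step 2: [-6, -6]
Step 3: [0]
Step 4: [0, 8]
Step 5: [0]
Step 6: [0, 5]
Step 7: [-5]
Step 8: [5]
Step 9: [5, 12]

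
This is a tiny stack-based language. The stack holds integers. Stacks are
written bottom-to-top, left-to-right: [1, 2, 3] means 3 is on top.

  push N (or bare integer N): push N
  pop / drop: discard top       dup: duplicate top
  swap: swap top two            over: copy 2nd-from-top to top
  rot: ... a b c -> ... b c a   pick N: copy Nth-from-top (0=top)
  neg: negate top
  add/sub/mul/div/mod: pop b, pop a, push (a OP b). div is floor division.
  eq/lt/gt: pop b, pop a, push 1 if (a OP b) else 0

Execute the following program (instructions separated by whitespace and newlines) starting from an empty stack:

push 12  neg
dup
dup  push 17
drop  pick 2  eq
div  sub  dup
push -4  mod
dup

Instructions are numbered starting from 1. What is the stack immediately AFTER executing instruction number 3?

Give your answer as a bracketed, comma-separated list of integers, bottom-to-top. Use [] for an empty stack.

Step 1 ('push 12'): [12]
Step 2 ('neg'): [-12]
Step 3 ('dup'): [-12, -12]

Answer: [-12, -12]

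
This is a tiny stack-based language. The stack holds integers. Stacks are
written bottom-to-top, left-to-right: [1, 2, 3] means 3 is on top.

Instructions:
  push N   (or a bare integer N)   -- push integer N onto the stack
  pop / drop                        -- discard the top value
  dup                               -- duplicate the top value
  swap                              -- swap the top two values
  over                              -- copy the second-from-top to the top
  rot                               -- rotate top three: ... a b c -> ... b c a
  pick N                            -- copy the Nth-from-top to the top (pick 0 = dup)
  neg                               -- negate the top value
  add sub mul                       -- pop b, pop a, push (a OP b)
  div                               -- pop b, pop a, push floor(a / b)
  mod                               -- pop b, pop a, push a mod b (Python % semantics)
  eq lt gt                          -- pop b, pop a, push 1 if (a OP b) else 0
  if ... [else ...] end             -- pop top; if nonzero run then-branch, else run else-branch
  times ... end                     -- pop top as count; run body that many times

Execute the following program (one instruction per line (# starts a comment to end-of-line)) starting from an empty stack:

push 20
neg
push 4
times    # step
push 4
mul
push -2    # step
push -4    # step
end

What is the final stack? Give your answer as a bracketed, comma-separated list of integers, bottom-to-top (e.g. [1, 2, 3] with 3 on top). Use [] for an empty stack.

After 'push 20': [20]
After 'neg': [-20]
After 'push 4': [-20, 4]
After 'times': [-20]
After 'push 4': [-20, 4]
After 'mul': [-80]
After 'push -2': [-80, -2]
After 'push -4': [-80, -2, -4]
After 'push 4': [-80, -2, -4, 4]
After 'mul': [-80, -2, -16]
After 'push -2': [-80, -2, -16, -2]
After 'push -4': [-80, -2, -16, -2, -4]
After 'push 4': [-80, -2, -16, -2, -4, 4]
After 'mul': [-80, -2, -16, -2, -16]
After 'push -2': [-80, -2, -16, -2, -16, -2]
After 'push -4': [-80, -2, -16, -2, -16, -2, -4]
After 'push 4': [-80, -2, -16, -2, -16, -2, -4, 4]
After 'mul': [-80, -2, -16, -2, -16, -2, -16]
After 'push -2': [-80, -2, -16, -2, -16, -2, -16, -2]
After 'push -4': [-80, -2, -16, -2, -16, -2, -16, -2, -4]

Answer: [-80, -2, -16, -2, -16, -2, -16, -2, -4]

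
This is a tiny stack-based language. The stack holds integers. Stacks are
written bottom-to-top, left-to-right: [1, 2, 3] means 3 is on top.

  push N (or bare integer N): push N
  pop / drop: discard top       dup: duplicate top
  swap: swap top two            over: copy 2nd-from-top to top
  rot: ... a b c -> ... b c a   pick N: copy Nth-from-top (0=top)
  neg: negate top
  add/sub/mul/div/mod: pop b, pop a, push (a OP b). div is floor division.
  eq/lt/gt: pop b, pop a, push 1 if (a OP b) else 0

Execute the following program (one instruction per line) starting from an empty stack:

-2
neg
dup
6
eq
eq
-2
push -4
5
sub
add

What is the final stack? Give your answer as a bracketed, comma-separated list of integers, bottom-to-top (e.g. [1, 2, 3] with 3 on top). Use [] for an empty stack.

Answer: [0, -11]

Derivation:
After 'push -2': [-2]
After 'neg': [2]
After 'dup': [2, 2]
After 'push 6': [2, 2, 6]
After 'eq': [2, 0]
After 'eq': [0]
After 'push -2': [0, -2]
After 'push -4': [0, -2, -4]
After 'push 5': [0, -2, -4, 5]
After 'sub': [0, -2, -9]
After 'add': [0, -11]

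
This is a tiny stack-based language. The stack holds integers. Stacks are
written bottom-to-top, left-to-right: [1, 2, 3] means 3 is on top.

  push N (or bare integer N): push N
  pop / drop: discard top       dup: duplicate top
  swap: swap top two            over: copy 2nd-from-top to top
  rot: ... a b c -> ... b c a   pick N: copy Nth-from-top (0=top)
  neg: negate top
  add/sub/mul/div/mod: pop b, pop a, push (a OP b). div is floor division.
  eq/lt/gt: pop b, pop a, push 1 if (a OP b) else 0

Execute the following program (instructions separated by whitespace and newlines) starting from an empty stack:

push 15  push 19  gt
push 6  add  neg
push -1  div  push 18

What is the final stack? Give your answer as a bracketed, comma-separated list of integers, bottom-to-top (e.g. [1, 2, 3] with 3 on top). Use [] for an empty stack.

After 'push 15': [15]
After 'push 19': [15, 19]
After 'gt': [0]
After 'push 6': [0, 6]
After 'add': [6]
After 'neg': [-6]
After 'push -1': [-6, -1]
After 'div': [6]
After 'push 18': [6, 18]

Answer: [6, 18]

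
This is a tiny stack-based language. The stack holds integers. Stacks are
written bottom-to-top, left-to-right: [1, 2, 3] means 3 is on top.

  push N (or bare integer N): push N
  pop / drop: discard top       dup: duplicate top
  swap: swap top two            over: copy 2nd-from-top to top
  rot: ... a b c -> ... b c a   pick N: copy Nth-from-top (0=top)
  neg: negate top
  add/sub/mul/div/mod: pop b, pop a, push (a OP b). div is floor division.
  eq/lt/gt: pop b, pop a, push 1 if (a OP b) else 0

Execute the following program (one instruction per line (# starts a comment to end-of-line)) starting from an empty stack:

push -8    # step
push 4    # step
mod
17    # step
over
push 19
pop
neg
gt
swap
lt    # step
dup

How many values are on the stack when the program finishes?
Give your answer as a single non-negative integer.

After 'push -8': stack = [-8] (depth 1)
After 'push 4': stack = [-8, 4] (depth 2)
After 'mod': stack = [0] (depth 1)
After 'push 17': stack = [0, 17] (depth 2)
After 'over': stack = [0, 17, 0] (depth 3)
After 'push 19': stack = [0, 17, 0, 19] (depth 4)
After 'pop': stack = [0, 17, 0] (depth 3)
After 'neg': stack = [0, 17, 0] (depth 3)
After 'gt': stack = [0, 1] (depth 2)
After 'swap': stack = [1, 0] (depth 2)
After 'lt': stack = [0] (depth 1)
After 'dup': stack = [0, 0] (depth 2)

Answer: 2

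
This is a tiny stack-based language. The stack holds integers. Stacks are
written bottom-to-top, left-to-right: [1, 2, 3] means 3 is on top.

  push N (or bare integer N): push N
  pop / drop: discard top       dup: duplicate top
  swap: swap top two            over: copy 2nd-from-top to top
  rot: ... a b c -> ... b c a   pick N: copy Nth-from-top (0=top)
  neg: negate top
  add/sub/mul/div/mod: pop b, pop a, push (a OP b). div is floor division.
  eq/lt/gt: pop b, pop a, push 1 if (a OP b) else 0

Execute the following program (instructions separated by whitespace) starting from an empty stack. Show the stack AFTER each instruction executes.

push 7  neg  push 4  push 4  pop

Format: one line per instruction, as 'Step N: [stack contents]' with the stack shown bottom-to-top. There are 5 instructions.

Step 1: [7]
Step 2: [-7]
Step 3: [-7, 4]
Step 4: [-7, 4, 4]
Step 5: [-7, 4]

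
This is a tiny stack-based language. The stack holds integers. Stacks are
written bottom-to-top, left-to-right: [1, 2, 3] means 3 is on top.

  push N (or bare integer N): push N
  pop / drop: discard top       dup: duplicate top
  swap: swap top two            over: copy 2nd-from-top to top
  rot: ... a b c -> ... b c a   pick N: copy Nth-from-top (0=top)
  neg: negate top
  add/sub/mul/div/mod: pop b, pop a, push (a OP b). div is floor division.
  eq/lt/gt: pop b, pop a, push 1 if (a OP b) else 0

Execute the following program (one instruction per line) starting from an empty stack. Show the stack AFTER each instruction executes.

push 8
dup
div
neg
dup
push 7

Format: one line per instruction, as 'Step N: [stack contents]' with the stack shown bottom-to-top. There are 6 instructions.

Step 1: [8]
Step 2: [8, 8]
Step 3: [1]
Step 4: [-1]
Step 5: [-1, -1]
Step 6: [-1, -1, 7]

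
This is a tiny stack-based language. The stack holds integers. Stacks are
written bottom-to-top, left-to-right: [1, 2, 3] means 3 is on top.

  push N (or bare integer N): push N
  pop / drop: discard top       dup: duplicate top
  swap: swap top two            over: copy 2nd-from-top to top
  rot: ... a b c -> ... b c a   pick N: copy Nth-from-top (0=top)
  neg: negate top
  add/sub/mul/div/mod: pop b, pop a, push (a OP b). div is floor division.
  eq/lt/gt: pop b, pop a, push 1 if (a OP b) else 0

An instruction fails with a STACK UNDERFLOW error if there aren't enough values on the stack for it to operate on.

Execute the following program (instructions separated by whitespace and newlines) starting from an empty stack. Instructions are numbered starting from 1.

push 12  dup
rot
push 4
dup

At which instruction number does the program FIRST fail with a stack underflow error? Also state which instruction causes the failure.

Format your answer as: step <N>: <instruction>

Answer: step 3: rot

Derivation:
Step 1 ('push 12'): stack = [12], depth = 1
Step 2 ('dup'): stack = [12, 12], depth = 2
Step 3 ('rot'): needs 3 value(s) but depth is 2 — STACK UNDERFLOW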